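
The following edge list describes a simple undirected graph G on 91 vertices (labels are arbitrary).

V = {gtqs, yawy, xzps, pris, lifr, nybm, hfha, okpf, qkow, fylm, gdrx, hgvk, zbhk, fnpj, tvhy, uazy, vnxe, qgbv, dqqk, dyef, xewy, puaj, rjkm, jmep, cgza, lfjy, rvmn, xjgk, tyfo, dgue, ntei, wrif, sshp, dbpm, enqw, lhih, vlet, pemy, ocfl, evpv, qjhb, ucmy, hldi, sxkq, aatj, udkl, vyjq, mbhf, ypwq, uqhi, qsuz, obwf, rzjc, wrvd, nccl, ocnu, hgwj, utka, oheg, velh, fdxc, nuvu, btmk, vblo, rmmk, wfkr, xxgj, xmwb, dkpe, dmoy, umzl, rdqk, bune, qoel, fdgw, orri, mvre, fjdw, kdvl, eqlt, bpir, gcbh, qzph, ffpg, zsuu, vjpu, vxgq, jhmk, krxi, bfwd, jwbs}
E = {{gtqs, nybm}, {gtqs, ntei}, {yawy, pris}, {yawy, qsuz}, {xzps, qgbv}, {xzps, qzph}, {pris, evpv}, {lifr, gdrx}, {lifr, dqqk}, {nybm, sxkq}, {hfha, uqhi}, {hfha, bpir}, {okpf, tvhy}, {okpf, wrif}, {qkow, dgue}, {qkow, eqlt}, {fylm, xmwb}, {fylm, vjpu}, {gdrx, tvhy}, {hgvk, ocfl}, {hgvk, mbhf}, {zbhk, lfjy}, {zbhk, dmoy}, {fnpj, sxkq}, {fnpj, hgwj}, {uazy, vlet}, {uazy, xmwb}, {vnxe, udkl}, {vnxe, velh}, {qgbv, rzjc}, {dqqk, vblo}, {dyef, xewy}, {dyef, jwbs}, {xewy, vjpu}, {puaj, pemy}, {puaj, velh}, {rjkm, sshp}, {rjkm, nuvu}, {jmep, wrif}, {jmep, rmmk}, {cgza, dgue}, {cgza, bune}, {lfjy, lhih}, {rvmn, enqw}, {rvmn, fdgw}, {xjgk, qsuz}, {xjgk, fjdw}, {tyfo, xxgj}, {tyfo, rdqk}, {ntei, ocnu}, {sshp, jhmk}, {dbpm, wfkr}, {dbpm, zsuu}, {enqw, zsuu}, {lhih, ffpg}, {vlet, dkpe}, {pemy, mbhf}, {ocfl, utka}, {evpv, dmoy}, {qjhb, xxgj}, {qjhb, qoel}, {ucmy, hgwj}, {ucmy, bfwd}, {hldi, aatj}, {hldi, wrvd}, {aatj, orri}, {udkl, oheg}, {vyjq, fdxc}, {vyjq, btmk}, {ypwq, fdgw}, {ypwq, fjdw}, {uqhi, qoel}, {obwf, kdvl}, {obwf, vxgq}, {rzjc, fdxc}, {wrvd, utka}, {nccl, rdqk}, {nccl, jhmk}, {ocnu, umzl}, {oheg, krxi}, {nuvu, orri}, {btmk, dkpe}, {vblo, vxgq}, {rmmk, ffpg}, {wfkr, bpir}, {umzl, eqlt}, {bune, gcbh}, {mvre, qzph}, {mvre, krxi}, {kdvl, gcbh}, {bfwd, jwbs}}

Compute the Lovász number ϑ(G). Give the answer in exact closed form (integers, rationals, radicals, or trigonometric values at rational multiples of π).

Vertex bune has 2 neighbors: cgza, gcbh.
deg(dmoy) = 2; N(dmoy) = {zbhk, evpv}.
N(bfwd) = {ucmy, jwbs}, |N(bfwd)| = 2.
deg(tvhy) = 2; N(tvhy) = {okpf, gdrx}.
2-regular, N=91; the odd cycle C_{91}.
spec(A) ≈ [2.0, 1.99523, 1.98096, 1.95725, 1.92421, 1.882, 1.83082, 1.77091, 1.70257, 1.62611, 1.54191, 1.45035, 1.35189, 1.24698, 1.13613, 1.01987, 0.89874, 0.77333, 0.64424, 0.51208, 0.37748, 0.24107, 0.10352, -0.03452, -0.1724, -0.30946, -0.44504, -0.5785, -0.70921, -0.83654, -0.95987, -1.07864, -1.19226, -1.30021, -1.40196, -1.49702, -1.58495, -1.66533, -1.73778, -1.80194, -1.85751, -1.90424, -1.94188, -1.97028, -1.98928, -1.99881] (distinct, 5 d.p.).
Lovász: ϑ = −91(-2*cos(pi/91))/(2+-(-1)*2*cos(pi/91)) = 91*cos(pi/91)/(cos(pi/91) + 1).
Numerically 45.48644016.
Sandwich: α(G)=45 ≤ ϑ(G)=91*cos(pi/91)/(cos(pi/91) + 1) ≤ χ(Ḡ)=46 (both strict).

91*cos(pi/91)/(cos(pi/91) + 1)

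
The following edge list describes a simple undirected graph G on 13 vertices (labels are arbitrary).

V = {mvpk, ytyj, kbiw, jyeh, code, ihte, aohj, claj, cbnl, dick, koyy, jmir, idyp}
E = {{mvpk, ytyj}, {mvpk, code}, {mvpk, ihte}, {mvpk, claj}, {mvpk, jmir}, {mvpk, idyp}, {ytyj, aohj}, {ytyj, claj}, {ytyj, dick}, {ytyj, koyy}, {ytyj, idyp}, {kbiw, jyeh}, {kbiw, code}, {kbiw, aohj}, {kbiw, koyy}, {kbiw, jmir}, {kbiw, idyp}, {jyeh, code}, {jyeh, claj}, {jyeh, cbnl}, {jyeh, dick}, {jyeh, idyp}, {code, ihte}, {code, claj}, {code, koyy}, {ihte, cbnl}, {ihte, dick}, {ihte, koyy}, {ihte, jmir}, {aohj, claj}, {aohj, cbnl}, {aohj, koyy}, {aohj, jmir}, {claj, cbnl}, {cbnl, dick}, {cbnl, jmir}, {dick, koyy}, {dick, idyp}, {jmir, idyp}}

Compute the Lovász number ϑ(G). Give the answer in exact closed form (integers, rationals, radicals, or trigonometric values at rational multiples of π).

sqrt(13)

deg(koyy) = 6; N(koyy) = {ytyj, kbiw, code, ihte, aohj, dick}.
deg(mvpk) = 6; N(mvpk) = {ytyj, code, ihte, claj, jmir, idyp}.
Vertex jmir has 6 neighbors: mvpk, kbiw, ihte, aohj, cbnl, idyp.
N(ihte) = {mvpk, code, cbnl, dick, koyy, jmir}, |N(ihte)| = 6.
deg(v) = 6 for all v (|V|=13); Paley(13): SR with (k,λ,μ)=(6,2,3).
spec(A) ≈ [6.0, 1.302776, -2.302776] (distinct, 6 d.p.).
Lovász: ϑ = −13(-sqrt(13)/2 - 1/2)/(6+-(-sqrt(13)/2 - 1/2)) = sqrt(13).
= 3.60555128… (decimal).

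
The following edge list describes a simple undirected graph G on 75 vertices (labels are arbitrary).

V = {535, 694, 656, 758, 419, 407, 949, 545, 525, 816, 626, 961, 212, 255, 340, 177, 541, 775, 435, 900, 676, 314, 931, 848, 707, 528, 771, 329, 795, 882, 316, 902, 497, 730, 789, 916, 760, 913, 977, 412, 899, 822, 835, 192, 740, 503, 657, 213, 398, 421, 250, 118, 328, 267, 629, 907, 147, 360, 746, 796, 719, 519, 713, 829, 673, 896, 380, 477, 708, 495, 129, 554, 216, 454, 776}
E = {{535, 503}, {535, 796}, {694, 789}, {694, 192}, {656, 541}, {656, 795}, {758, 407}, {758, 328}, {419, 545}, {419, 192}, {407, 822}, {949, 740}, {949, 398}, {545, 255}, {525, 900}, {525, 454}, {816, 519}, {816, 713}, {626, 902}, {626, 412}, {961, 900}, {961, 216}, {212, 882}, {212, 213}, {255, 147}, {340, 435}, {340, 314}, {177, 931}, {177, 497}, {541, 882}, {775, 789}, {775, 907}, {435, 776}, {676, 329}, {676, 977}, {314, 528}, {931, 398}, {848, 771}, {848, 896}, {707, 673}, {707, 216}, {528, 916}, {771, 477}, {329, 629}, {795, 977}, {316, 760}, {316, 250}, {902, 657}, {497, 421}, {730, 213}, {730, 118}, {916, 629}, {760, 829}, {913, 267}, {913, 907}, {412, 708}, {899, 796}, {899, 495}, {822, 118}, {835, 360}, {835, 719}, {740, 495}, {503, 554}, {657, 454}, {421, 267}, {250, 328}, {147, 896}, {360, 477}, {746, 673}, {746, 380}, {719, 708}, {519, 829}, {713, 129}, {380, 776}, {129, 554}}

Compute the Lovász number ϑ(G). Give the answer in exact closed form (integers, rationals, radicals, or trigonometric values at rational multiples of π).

75*cos(pi/75)/(cos(pi/75) + 1)

deg(977) = 2; N(977) = {676, 795}.
Vertex 360 has 2 neighbors: 835, 477.
N(760) = {316, 829}, |N(760)| = 2.
Vertex 835 has 2 neighbors: 360, 719.
deg(v) = 2 for all v (|V|=75); connected 2-regular on 75 ⇒ C_{75}.
Distinct eigenvalues (to 4 d.p.): [2.0, 1.993, 1.972, 1.9372, 1.8888, 1.8271, 1.7526, 1.6658, 1.5674, 1.4579, 1.3383, 1.2092, 1.0717, 0.9266, 0.775, 0.618, 0.4567, 0.2922, 0.1256, -0.0419, -0.2091, -0.3748, -0.5378, -0.6971, -0.8516, -1.0, -1.1414, -1.2748, -1.3993, -1.514, -1.618, -1.7107, -1.7914, -1.8596, -1.9146, -1.9563, -1.9842, -1.9982].
Lovász: ϑ = −75(-2*cos(pi/75))/(2+-(-1)*2*cos(pi/75)) = 75*cos(pi/75)/(cos(pi/75) + 1).
≈ 37.483546 (to 6 d.p.).
Lovász sandwich 37 ≤ 75*cos(pi/75)/(cos(pi/75) + 1) ≤ 38: both strict.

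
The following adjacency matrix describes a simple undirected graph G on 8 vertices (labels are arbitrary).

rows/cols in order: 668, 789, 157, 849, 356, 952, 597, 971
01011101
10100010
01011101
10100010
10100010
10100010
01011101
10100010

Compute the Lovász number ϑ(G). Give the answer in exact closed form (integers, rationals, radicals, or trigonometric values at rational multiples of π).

5

Vertex 971 has 3 neighbors: 668, 157, 597.
deg(849) = 3; N(849) = {668, 157, 597}.
N(597) = {789, 849, 356, 952, 971}, |N(597)| = 5.
deg(157) = 5; N(157) = {789, 849, 356, 952, 971}.
Complete 2-partite, parts [5, 3]: perfect, ϑ = α = 5.
Numerically 5.000000000.
Sandwich: α(G)=5 ≤ ϑ(G)=5 ≤ χ(Ḡ)=5 (collapsed).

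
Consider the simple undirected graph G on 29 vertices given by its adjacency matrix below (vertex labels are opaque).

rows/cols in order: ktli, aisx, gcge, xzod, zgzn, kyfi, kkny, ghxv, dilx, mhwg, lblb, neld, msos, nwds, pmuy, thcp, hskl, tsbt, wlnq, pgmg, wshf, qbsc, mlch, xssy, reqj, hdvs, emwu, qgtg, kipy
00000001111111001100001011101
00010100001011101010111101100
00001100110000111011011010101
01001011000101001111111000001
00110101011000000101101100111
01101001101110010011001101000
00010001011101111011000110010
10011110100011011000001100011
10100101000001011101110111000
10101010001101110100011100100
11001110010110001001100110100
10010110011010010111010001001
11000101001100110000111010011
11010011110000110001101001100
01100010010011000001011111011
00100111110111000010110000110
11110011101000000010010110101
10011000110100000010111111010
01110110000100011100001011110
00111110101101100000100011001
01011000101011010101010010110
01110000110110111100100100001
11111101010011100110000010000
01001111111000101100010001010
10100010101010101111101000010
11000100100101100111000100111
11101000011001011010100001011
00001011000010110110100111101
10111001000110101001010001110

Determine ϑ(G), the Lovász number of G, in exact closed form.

sqrt(29)

N(zgzn) = {gcge, xzod, kyfi, ghxv, mhwg, lblb, tsbt, pgmg, wshf, mlch, xssy, emwu, qgtg, kipy}, |N(zgzn)| = 14.
N(pgmg) = {gcge, xzod, zgzn, kyfi, kkny, dilx, lblb, neld, nwds, pmuy, wshf, reqj, hdvs, kipy}, |N(pgmg)| = 14.
deg(lblb) = 14; N(lblb) = {ktli, aisx, zgzn, kyfi, kkny, mhwg, neld, msos, hskl, pgmg, wshf, xssy, reqj, emwu}.
Vertex thcp has 14 neighbors: gcge, kyfi, kkny, ghxv, dilx, mhwg, neld, msos, nwds, wlnq, wshf, qbsc, emwu, qgtg.
14-regular, N=29; SR(29,14,6,7) — a Paley graph.
spec(A) ≈ [14.0, 2.19258, -3.19258] (distinct, 5 d.p.).
−29·(-sqrt(29)/2 - 1/2) / ((14)−(-sqrt(29)/2 - 1/2)) = sqrt(29) = ϑ(G).
= 5.385164807… (decimal).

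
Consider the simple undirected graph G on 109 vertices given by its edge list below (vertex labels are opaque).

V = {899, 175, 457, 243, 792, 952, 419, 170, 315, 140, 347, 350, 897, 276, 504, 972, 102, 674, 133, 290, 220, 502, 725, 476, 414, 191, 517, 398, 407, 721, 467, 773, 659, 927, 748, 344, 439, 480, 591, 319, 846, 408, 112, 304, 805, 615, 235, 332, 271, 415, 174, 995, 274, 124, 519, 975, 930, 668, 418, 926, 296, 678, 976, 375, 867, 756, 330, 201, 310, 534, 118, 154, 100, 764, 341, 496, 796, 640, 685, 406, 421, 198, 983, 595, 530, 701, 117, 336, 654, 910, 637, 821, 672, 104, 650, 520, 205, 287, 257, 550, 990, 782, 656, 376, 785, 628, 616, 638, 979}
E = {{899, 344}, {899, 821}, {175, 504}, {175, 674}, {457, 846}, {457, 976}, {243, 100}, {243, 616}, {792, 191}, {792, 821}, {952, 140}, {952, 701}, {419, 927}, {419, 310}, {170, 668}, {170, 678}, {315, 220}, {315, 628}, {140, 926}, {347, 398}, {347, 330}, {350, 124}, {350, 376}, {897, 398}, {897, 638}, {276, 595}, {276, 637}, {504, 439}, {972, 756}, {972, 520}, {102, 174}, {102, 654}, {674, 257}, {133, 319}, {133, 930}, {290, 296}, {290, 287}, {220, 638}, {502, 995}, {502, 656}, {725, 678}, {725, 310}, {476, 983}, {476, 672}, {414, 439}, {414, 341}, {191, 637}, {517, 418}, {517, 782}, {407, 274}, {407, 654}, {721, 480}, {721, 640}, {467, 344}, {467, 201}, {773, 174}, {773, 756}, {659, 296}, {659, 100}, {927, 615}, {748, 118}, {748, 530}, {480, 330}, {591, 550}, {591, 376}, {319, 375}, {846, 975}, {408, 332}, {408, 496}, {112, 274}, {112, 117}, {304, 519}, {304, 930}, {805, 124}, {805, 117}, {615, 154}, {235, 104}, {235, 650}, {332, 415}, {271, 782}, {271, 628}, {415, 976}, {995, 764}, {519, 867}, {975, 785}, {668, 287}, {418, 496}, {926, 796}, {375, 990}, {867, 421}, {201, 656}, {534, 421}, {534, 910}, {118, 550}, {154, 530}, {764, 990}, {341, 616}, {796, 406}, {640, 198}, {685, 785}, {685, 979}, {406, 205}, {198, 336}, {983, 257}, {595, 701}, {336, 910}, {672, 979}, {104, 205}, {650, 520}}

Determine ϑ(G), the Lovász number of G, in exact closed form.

109*cos(pi/109)/(cos(pi/109) + 1)

deg(332) = 2; N(332) = {408, 415}.
N(701) = {952, 595}, |N(701)| = 2.
Vertex 990 has 2 neighbors: 375, 764.
deg(467) = 2; N(467) = {344, 201}.
2-regular, N=109; connected 2-regular on 109 ⇒ C_{109}.
The 55 distinct eigenvalues: [2.0, 1.9967, 1.9867, 1.9702, 1.9471, 1.9175, 1.8816, 1.8394, 1.7911, 1.7368, 1.6768, 1.6112, 1.5403, 1.4642, 1.3833, 1.2978, 1.208, 1.1141, 1.0166, 0.9157, 0.8117, 0.7051, 0.5961, 0.4851, 0.3725, 0.2587, 0.144, 0.0288, -0.0864, -0.2014, -0.3157, -0.429, -0.5408, -0.6508, -0.7587, -0.8641, -0.9665, -1.0658, -1.1615, -1.2534, -1.3411, -1.4244, -1.5029, -1.5764, -1.6447, -1.7075, -1.7647, -1.816, -1.8612, -1.9003, -1.9331, -1.9594, -1.9793, -1.9925, -1.9992].
λ_max=2, λ_min=-2*cos(pi/109); ϑ = −109·λ_min/(λ_max−λ_min) = 109*cos(pi/109)/(cos(pi/109) + 1).
≈ 54.4887 (to 4 d.p.).
Check 54 ≤ 109*cos(pi/109)/(cos(pi/109) + 1) ≤ 55: both strict.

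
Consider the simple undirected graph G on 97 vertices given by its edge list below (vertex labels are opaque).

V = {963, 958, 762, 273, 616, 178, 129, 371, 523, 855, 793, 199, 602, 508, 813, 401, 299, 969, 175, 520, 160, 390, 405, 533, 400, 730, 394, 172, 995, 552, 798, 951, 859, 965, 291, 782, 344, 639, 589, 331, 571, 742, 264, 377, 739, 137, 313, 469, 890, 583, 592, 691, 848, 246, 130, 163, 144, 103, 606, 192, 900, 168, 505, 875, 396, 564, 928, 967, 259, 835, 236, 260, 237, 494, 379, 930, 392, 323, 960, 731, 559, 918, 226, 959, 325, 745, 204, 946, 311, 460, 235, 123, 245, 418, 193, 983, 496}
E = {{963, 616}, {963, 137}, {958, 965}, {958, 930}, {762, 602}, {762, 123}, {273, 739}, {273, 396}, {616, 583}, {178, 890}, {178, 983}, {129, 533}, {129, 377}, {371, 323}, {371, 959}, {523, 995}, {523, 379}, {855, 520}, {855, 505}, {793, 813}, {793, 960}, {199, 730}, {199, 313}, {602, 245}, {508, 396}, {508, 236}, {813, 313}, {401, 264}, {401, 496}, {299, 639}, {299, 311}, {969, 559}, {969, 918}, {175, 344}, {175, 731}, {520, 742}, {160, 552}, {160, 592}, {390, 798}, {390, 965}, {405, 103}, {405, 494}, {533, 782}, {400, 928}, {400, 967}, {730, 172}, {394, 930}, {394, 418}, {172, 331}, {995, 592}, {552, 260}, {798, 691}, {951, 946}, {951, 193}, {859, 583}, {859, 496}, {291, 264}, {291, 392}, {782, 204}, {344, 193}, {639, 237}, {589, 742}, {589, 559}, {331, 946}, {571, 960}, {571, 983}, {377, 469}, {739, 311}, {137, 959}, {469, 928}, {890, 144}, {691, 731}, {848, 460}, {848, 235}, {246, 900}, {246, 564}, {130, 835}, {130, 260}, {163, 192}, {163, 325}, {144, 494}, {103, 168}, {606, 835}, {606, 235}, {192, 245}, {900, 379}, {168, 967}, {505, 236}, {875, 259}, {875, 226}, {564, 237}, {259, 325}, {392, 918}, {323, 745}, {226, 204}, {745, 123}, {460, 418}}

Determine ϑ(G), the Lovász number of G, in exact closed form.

97*cos(pi/97)/(cos(pi/97) + 1)

Vertex 589 has 2 neighbors: 742, 559.
deg(323) = 2; N(323) = {371, 745}.
deg(325) = 2; N(325) = {163, 259}.
deg(983) = 2; N(983) = {178, 571}.
2-regular, N=97; connected 2-regular on 97 ⇒ C_{97}.
The 49 distinct eigenvalues: [2.0, 1.9958, 1.9832, 1.9624, 1.9332, 1.896, 1.8508, 1.7979, 1.7374, 1.6697, 1.5949, 1.5134, 1.4256, 1.3318, 1.2325, 1.1279, 1.0186, 0.9051, 0.7878, 0.6671, 0.5437, 0.4179, 0.2905, 0.1618, 0.0324, -0.0971, -0.2262, -0.3544, -0.481, -0.6057, -0.7278, -0.8469, -0.9624, -1.0738, -1.1808, -1.2828, -1.3794, -1.4703, -1.555, -1.6331, -1.7044, -1.7686, -1.8253, -1.8744, -1.9156, -1.9488, -1.9738, -1.9906, -1.999].
Lovász: ϑ = −97(-2*cos(pi/97))/(2+-(-1)*2*cos(pi/97)) = 97*cos(pi/97)/(cos(pi/97) + 1).
Numerically 48.487279214.
48 ≤ 97*cos(pi/97)/(cos(pi/97) + 1) ≤ 49: both strict.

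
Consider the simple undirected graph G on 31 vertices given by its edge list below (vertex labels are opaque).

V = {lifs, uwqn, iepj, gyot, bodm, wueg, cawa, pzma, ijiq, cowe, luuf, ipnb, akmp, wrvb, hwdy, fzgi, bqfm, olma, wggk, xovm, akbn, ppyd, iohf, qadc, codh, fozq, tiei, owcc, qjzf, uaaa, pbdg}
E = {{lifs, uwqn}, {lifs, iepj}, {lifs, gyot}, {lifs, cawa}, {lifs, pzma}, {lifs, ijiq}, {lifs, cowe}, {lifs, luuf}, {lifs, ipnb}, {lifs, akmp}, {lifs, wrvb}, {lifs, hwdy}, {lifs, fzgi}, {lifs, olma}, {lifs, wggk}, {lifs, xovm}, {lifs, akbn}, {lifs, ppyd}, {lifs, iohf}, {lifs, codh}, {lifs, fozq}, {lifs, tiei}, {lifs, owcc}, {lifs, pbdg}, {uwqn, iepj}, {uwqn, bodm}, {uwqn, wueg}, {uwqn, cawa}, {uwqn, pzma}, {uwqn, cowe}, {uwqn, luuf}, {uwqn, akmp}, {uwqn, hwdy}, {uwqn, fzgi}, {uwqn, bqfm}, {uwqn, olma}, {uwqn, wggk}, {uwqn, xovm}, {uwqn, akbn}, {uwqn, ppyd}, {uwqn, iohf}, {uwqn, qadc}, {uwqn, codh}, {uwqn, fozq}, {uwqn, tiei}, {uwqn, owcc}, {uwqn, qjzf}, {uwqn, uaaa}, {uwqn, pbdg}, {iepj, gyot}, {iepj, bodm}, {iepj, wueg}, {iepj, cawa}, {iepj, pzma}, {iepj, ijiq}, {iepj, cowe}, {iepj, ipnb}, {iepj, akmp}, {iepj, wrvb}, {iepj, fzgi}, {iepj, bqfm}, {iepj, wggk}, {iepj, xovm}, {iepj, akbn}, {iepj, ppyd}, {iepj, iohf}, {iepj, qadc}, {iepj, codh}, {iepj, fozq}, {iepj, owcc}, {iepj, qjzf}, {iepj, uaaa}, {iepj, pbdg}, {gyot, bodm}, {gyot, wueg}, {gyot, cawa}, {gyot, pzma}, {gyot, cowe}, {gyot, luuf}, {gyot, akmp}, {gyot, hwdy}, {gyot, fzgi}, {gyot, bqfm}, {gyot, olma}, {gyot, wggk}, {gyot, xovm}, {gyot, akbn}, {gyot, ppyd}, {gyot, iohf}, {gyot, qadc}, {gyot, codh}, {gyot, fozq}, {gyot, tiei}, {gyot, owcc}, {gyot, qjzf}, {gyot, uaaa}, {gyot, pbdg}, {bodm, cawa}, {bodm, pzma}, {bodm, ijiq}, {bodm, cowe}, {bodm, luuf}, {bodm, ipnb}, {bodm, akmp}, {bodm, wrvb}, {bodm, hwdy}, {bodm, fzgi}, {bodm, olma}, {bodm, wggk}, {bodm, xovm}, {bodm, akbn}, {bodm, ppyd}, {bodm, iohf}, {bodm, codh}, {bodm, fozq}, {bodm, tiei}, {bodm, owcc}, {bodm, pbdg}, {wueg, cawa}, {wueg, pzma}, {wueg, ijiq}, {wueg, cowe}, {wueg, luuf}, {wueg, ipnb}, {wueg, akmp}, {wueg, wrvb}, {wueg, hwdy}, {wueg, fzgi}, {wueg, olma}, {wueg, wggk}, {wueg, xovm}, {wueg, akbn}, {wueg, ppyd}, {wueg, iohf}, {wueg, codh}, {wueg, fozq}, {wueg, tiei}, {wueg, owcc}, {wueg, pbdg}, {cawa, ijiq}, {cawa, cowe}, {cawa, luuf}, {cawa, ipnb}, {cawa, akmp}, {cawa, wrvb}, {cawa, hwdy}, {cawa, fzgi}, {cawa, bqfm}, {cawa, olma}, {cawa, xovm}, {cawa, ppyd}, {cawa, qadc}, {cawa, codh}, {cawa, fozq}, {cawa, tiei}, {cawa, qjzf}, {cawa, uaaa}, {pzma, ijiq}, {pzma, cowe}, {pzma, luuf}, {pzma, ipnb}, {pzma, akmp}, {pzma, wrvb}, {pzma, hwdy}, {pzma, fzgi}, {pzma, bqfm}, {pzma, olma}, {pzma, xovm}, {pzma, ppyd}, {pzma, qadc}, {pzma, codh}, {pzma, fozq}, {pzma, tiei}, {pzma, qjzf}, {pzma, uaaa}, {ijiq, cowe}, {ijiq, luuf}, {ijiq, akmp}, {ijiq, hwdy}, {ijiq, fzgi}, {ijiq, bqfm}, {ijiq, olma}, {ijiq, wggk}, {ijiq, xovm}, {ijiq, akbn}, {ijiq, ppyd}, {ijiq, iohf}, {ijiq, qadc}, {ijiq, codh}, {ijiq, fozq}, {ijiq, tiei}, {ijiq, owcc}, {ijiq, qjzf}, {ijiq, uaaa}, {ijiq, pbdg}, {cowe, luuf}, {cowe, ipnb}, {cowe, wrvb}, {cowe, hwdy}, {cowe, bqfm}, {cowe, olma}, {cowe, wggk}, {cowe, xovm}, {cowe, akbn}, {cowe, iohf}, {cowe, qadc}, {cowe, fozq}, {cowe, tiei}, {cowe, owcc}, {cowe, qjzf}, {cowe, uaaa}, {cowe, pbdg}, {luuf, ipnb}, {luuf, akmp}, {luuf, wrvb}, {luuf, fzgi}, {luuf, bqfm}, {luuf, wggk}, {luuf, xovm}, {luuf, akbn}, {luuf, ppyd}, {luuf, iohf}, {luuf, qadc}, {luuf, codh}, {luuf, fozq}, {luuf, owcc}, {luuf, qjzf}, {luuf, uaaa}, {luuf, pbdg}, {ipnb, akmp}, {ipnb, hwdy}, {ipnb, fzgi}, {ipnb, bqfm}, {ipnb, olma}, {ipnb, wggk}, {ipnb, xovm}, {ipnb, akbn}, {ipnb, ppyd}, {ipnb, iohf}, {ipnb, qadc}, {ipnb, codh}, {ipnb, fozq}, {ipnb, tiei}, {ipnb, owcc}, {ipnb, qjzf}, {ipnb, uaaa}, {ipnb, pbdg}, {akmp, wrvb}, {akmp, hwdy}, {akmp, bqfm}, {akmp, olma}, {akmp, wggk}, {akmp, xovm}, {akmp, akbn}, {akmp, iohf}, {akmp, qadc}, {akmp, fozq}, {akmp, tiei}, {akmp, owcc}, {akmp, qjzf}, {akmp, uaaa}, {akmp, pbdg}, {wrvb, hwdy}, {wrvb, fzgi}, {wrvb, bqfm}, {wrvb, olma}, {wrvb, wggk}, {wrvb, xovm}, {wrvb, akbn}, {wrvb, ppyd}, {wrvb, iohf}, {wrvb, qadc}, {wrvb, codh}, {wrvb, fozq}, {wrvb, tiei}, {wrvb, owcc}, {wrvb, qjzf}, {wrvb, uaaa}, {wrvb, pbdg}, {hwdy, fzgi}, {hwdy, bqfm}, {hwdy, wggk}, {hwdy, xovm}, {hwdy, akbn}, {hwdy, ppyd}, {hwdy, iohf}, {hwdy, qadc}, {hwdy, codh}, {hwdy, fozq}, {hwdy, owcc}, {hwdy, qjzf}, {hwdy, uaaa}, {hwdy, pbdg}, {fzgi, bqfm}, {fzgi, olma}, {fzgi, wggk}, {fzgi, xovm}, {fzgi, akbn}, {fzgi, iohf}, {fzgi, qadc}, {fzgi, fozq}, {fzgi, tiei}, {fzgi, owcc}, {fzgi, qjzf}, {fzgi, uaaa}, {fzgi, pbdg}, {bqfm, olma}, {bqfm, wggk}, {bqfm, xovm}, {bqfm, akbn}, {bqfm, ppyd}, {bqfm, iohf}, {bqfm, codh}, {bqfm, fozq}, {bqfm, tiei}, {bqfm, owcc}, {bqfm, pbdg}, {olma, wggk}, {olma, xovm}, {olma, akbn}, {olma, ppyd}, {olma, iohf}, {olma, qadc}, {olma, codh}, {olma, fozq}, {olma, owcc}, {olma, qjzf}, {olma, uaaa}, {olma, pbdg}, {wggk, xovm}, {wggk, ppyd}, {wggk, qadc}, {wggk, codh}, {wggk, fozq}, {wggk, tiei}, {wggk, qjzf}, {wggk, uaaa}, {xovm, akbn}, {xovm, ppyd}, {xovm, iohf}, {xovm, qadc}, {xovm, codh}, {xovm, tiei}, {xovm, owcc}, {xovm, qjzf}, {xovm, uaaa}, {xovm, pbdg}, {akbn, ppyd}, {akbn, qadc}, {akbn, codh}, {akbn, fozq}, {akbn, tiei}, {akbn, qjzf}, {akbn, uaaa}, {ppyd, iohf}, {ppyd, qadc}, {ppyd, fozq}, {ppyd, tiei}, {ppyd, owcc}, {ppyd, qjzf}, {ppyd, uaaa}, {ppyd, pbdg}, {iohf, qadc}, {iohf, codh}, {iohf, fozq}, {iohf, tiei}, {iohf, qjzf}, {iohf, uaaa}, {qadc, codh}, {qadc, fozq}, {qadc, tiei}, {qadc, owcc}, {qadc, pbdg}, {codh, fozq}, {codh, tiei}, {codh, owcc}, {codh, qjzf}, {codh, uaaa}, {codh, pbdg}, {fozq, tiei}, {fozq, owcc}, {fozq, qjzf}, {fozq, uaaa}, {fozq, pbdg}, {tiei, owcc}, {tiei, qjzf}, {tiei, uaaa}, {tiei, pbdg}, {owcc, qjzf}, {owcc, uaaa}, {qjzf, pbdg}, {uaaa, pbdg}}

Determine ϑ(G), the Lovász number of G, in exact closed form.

Vertex qadc has 24 neighbors: uwqn, iepj, gyot, cawa, pzma, ijiq, cowe, luuf, ipnb, akmp, wrvb, hwdy, fzgi, olma, wggk, xovm, akbn, ppyd, iohf, codh, fozq, tiei, owcc, pbdg.
Vertex uaaa has 24 neighbors: uwqn, iepj, gyot, cawa, pzma, ijiq, cowe, luuf, ipnb, akmp, wrvb, hwdy, fzgi, olma, wggk, xovm, akbn, ppyd, iohf, codh, fozq, tiei, owcc, pbdg.
deg(akbn) = 24; N(akbn) = {lifs, uwqn, iepj, gyot, bodm, wueg, ijiq, cowe, luuf, ipnb, akmp, wrvb, hwdy, fzgi, bqfm, olma, xovm, ppyd, qadc, codh, fozq, tiei, qjzf, uaaa}.
deg(fzgi) = 26; N(fzgi) = {lifs, uwqn, iepj, gyot, bodm, wueg, cawa, pzma, ijiq, luuf, ipnb, wrvb, hwdy, bqfm, olma, wggk, xovm, akbn, iohf, qadc, fozq, tiei, owcc, qjzf, uaaa, pbdg}.
G = K_{7,7,5,5,5,2}: α = 7 = χ(Ḡ), so ϑ = 7.
≈ 7.0000 (to 4 d.p.).
α=7, χ(Ḡ)=7; ϑ=7 lies between (collapsed).

7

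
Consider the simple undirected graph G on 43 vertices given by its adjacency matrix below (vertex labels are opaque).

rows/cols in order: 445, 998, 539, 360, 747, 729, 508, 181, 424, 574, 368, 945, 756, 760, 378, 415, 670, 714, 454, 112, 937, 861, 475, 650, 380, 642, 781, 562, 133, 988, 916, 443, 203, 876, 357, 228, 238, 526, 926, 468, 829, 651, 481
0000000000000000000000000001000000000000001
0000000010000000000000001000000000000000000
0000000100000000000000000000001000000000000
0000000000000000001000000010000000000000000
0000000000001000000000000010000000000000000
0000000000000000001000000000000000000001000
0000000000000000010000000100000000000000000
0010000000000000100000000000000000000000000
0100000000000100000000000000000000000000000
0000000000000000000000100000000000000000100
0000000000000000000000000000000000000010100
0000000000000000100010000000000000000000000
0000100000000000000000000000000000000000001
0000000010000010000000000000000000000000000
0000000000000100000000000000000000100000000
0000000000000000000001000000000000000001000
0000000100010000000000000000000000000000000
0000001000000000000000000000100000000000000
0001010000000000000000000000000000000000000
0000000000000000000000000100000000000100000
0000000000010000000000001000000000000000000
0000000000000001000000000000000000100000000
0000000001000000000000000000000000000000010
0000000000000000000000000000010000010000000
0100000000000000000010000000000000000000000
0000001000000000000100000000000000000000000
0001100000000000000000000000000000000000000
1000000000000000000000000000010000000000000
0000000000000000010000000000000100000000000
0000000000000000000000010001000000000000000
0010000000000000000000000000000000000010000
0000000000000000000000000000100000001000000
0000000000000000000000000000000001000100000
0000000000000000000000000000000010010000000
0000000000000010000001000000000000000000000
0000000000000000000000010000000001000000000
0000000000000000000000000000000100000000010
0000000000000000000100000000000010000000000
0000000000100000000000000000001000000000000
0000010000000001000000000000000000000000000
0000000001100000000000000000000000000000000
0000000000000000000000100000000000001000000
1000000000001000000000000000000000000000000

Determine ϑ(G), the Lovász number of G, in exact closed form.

N(181) = {539, 670}, |N(181)| = 2.
Vertex 650 has 2 neighbors: 988, 228.
Vertex 228 has 2 neighbors: 650, 876.
Vertex 539 has 2 neighbors: 181, 916.
2-regular, N=43; this is C_{43}, the 43-cycle.
A has 22 distinct eigenvalues ≈ [2.0, 1.9787, 1.9152, 1.8109, 1.668, 1.4895, 1.2793, 1.0419, 0.7822, 0.5059, 0.2187, -0.073, -0.3633, -0.6458, -0.9145, -1.1637, -1.3881, -1.583, -1.7441, -1.868, -1.9522, -1.9947].
λ_max=2, λ_min=-2*cos(pi/43); ϑ = −43·λ_min/(λ_max−λ_min) = 43*cos(pi/43)/(cos(pi/43) + 1).
ϑ(G) ≈ 21.471284.
Lovász sandwich 21 ≤ 43*cos(pi/43)/(cos(pi/43) + 1) ≤ 22: both strict.

43*cos(pi/43)/(cos(pi/43) + 1)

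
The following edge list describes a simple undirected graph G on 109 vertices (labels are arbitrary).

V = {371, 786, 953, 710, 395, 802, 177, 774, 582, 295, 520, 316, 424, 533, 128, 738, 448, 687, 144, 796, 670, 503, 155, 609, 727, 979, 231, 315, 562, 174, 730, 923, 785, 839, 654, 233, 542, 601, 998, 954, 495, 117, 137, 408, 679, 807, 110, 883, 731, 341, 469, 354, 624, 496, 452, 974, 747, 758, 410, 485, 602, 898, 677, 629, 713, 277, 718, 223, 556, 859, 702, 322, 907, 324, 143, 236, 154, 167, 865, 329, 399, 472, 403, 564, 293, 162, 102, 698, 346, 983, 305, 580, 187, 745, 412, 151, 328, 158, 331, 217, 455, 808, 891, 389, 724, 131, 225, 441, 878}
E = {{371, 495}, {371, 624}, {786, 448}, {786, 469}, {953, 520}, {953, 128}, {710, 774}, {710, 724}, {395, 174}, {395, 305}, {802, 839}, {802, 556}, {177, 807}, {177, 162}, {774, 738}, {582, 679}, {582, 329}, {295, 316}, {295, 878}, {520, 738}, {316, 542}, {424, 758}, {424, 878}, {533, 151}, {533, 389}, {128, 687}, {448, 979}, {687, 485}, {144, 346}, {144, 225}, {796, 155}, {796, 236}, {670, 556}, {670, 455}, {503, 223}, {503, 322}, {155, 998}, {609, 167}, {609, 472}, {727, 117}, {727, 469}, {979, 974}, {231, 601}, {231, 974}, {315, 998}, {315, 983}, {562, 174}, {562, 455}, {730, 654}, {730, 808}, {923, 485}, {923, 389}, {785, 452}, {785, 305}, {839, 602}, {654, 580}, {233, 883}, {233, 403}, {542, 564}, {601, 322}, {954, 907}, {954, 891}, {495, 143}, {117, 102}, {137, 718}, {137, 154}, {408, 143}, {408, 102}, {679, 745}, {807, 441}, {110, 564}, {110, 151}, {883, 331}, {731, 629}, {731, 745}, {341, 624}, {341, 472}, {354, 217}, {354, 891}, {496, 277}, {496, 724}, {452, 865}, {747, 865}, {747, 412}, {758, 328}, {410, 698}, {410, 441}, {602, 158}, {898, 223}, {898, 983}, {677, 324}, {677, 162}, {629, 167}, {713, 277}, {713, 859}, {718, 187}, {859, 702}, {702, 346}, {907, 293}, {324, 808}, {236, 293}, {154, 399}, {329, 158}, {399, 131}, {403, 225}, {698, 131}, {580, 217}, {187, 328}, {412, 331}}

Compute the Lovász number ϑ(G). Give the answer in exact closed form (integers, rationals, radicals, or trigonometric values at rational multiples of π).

deg(974) = 2; N(974) = {979, 231}.
N(580) = {654, 217}, |N(580)| = 2.
deg(452) = 2; N(452) = {785, 865}.
Vertex 346 has 2 neighbors: 144, 702.
109-vertex 2-regular graph: a single 109-cycle (edge-transitive).
Distinct eigenvalues (to 6 d.p.): [2.0, 1.996678, 1.986723, 1.970169, 1.94707, 1.917503, 1.881566, 1.839379, 1.791082, 1.736834, 1.676818, 1.611231, 1.540291, 1.464235, 1.383315, 1.2978, 1.207973, 1.114134, 1.016594, 0.915677, 0.811718, 0.705062, 0.596064, 0.485087, 0.372497, 0.258671, 0.143985, 0.028821, -0.086439, -0.201412, -0.315715, -0.42897, -0.5408, -0.650834, -0.758705, -0.864056, -0.966537, -1.065807, -1.161536, -1.253407, -1.341115, -1.424367, -1.502888, -1.576416, -1.644707, -1.707535, -1.764691, -1.815985, -1.861246, -1.900324, -1.933089, -1.959433, -1.979268, -1.992528, -1.999169].
λ_max=2, λ_min=-2*cos(pi/109); ϑ = −109·λ_min/(λ_max−λ_min) = 109*cos(pi/109)/(cos(pi/109) + 1).
ϑ(G) ≈ 54.488680.
Lovász sandwich 54 ≤ 109*cos(pi/109)/(cos(pi/109) + 1) ≤ 55: both strict.

109*cos(pi/109)/(cos(pi/109) + 1)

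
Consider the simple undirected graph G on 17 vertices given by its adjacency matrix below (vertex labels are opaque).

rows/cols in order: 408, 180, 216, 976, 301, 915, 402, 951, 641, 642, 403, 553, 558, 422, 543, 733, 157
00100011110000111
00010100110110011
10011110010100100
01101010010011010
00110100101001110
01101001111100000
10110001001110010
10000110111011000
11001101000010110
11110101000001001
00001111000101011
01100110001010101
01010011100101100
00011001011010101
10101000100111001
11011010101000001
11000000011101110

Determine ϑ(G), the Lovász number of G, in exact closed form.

sqrt(17)

N(422) = {976, 301, 951, 642, 403, 558, 543, 157}, |N(422)| = 8.
N(558) = {180, 976, 402, 951, 641, 553, 422, 543}, |N(558)| = 8.
Vertex 180 has 8 neighbors: 976, 915, 641, 642, 553, 558, 733, 157.
deg(408) = 8; N(408) = {216, 402, 951, 641, 642, 543, 733, 157}.
G on 17 vertices is 8-regular; Paley(17): SR with (k,λ,μ)=(8,3,4).
The 3 distinct eigenvalues: [8.0, 1.56155, -2.56155].
With N=17: ϑ(G) = 17·(-(-sqrt(17)/2 - 1/2))/(8−(-sqrt(17)/2 - 1/2)) = sqrt(17).
ϑ(G) ≈ 4.12310563.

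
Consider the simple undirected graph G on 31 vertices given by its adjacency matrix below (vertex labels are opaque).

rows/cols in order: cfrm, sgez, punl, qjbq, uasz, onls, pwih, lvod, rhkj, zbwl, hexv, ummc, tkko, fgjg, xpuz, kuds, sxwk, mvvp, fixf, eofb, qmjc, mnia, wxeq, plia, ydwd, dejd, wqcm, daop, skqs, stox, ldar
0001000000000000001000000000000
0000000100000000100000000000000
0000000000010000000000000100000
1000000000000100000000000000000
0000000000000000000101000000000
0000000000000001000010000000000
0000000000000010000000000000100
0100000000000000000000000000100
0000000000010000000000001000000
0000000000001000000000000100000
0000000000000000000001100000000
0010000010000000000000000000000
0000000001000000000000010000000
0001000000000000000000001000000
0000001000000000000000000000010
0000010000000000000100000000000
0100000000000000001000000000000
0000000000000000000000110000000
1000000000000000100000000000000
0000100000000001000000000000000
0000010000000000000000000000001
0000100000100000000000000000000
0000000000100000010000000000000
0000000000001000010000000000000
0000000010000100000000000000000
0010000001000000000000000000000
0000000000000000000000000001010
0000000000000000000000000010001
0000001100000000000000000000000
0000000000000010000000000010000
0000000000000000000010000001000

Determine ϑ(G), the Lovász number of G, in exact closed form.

31*cos(pi/31)/(cos(pi/31) + 1)

N(daop) = {wqcm, ldar}, |N(daop)| = 2.
deg(punl) = 2; N(punl) = {ummc, dejd}.
deg(zbwl) = 2; N(zbwl) = {tkko, dejd}.
deg(skqs) = 2; N(skqs) = {pwih, lvod}.
Every vertex has degree 2 (N=31); this is C_{31}, the 31-cycle.
The 16 distinct eigenvalues: [2.0, 1.9591, 1.8379, 1.6415, 1.3779, 1.0579, 0.6946, 0.3029, -0.1013, -0.5013, -0.8808, -1.2242, -1.5175, -1.7487, -1.9083, -1.9897].
λ_max=2, λ_min=-2*cos(pi/31); ϑ = −31·λ_min/(λ_max−λ_min) = 31*cos(pi/31)/(cos(pi/31) + 1).
≈ 15.46013499 (to 8 d.p.).
α=15, χ(Ḡ)=16; ϑ=31*cos(pi/31)/(cos(pi/31) + 1) lies between (both strict).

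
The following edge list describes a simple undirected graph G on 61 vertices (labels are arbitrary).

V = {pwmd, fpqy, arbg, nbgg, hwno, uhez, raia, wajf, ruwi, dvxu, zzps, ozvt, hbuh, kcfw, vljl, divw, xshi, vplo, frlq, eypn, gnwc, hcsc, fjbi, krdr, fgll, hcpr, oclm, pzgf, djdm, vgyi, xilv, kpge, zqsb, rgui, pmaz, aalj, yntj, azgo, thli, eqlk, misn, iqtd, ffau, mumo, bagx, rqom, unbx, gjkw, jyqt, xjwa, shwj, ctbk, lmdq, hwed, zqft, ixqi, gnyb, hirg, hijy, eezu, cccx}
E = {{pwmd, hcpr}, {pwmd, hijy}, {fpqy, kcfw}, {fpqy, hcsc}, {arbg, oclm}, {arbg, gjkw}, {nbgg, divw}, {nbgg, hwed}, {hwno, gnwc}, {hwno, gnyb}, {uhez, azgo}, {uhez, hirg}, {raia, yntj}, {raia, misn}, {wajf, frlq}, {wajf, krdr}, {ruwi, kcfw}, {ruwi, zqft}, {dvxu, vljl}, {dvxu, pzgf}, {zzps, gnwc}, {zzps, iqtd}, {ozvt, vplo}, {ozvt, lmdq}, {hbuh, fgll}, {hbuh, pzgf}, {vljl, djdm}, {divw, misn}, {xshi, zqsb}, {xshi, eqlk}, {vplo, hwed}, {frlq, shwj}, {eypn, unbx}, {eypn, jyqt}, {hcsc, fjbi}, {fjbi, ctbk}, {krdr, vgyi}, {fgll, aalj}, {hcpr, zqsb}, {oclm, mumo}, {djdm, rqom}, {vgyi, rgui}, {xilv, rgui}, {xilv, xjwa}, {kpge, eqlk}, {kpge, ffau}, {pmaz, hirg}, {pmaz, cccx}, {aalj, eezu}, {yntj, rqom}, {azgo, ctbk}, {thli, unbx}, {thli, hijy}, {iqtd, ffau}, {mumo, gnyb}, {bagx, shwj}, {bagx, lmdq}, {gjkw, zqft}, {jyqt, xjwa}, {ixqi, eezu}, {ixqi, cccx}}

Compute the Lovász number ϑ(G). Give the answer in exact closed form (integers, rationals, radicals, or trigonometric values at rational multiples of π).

Vertex kcfw has 2 neighbors: fpqy, ruwi.
Vertex gnwc has 2 neighbors: hwno, zzps.
N(ruwi) = {kcfw, zqft}, |N(ruwi)| = 2.
deg(cccx) = 2; N(cccx) = {pmaz, ixqi}.
2-regular, N=61; connected 2-regular on 61 ⇒ C_{61}.
A has 31 distinct eigenvalues ≈ [2.0, 1.9894, 1.95771, 1.90527, 1.83263, 1.74057, 1.63006, 1.50226, 1.35855, 1.20043, 1.02959, 0.84783, 0.65708, 0.45938, 0.2568, 0.0515, -0.15435, -0.35856, -0.55897, -0.75346, -0.93995, -1.11649, -1.28119, -1.4323, -1.56824, -1.68755, -1.78897, -1.87143, -1.93406, -1.97618, -1.99735].
−61·(-2*cos(pi/61)) / ((2)−(-2*cos(pi/61))) = 61*cos(pi/61)/(cos(pi/61) + 1) = ϑ(G).
Numerically 30.4798.
Check 30 ≤ 61*cos(pi/61)/(cos(pi/61) + 1) ≤ 31: both strict.

61*cos(pi/61)/(cos(pi/61) + 1)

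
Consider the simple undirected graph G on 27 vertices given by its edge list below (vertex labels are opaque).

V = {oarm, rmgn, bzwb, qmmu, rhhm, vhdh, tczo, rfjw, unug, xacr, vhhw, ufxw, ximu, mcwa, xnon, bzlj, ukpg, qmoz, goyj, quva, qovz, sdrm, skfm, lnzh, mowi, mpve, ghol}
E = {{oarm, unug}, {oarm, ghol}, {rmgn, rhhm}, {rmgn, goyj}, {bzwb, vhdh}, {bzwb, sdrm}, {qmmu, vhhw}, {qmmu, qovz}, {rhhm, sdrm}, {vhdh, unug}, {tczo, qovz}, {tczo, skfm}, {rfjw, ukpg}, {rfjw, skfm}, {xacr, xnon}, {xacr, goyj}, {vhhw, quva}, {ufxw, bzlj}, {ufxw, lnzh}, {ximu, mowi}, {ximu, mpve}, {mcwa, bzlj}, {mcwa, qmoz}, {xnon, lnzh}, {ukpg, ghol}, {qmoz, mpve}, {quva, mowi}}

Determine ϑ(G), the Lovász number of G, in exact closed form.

deg(tczo) = 2; N(tczo) = {qovz, skfm}.
N(qmoz) = {mcwa, mpve}, |N(qmoz)| = 2.
Vertex rmgn has 2 neighbors: rhhm, goyj.
Vertex oarm has 2 neighbors: unug, ghol.
Every vertex has degree 2 (N=27); connected 2-regular on 27 ⇒ C_{27}.
A has 14 distinct eigenvalues ≈ [2.0, 1.94609, 1.787265, 1.532089, 1.194317, 0.79216, 0.347296, -0.11629, -0.573606, -1.0, -1.372483, -1.670976, -1.879385, -1.986477].
With N=27: ϑ(G) = 27·(-(-1)*2*cos(pi/27))/(2−(-2*cos(pi/27))) = 27*cos(pi/27)/(cos(pi/27) + 1).
≈ 13.45420409 (to 8 d.p.).
Sandwich: α(G)=13 ≤ ϑ(G)=27*cos(pi/27)/(cos(pi/27) + 1) ≤ χ(Ḡ)=14 (both strict).

27*cos(pi/27)/(cos(pi/27) + 1)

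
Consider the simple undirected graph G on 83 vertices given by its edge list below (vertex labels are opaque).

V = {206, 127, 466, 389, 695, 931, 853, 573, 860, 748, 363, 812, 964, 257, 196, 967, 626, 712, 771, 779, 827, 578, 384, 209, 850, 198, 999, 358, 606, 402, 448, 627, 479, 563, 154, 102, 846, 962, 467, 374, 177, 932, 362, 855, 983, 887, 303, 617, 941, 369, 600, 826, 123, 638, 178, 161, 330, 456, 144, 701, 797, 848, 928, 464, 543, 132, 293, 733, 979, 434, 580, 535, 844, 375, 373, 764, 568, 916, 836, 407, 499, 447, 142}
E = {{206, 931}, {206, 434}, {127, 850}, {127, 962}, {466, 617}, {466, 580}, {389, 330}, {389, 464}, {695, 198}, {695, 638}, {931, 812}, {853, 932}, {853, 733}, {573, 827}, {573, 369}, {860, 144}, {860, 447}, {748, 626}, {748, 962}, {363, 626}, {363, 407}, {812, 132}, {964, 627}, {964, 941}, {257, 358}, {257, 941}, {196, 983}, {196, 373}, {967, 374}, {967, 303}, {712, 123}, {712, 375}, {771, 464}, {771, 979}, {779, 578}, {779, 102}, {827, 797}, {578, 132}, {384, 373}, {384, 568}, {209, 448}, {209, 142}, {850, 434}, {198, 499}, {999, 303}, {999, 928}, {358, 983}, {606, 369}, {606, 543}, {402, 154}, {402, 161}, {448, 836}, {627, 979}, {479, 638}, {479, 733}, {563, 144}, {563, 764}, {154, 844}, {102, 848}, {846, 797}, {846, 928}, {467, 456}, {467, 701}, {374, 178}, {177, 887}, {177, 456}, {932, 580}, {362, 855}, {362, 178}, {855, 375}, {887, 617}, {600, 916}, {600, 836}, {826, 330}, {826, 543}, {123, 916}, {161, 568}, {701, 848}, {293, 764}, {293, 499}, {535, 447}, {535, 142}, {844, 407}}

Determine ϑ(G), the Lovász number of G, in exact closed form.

83*cos(pi/83)/(cos(pi/83) + 1)

N(456) = {467, 177}, |N(456)| = 2.
Vertex 123 has 2 neighbors: 712, 916.
N(779) = {578, 102}, |N(779)| = 2.
N(142) = {209, 535}, |N(142)| = 2.
Regular of degree 2 on 83 vertices: connected 2-regular on 83 ⇒ C_{83}.
The 42 distinct eigenvalues: [2.0, 1.994, 1.977, 1.949, 1.909, 1.858, 1.797, 1.726, 1.644, 1.553, 1.454, 1.346, 1.23, 1.107, 0.978, 0.843, 0.704, 0.56, 0.413, 0.264, 0.113, -0.038, -0.189, -0.339, -0.487, -0.632, -0.774, -0.911, -1.043, -1.169, -1.289, -1.401, -1.505, -1.6, -1.686, -1.763, -1.829, -1.885, -1.93, -1.964, -1.987, -1.999].
Lovász (edge-transitive): ϑ = −83·(-2*cos(pi/83))/((2)−(-2*cos(pi/83))) = 83*cos(pi/83)/(cos(pi/83) + 1).
ϑ(G) ≈ 41.48513259.
Lovász sandwich 41 ≤ 83*cos(pi/83)/(cos(pi/83) + 1) ≤ 42: both strict.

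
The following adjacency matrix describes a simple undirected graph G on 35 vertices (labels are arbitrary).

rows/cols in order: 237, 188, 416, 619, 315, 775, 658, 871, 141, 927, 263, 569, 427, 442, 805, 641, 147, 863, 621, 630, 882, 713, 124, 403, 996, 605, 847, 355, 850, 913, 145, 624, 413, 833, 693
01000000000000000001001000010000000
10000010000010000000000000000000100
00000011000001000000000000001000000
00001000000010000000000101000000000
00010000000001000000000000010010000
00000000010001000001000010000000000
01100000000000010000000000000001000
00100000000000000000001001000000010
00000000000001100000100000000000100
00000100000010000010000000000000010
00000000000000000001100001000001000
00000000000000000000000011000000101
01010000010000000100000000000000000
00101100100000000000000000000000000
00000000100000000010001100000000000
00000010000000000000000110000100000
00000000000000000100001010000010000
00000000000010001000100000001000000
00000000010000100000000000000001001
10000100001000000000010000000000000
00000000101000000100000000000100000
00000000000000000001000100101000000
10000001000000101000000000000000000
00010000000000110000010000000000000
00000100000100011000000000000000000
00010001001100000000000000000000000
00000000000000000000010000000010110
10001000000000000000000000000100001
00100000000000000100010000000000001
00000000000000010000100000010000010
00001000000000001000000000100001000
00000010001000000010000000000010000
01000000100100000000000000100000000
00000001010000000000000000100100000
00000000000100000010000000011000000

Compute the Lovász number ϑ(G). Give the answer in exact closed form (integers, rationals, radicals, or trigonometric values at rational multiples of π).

15

N(658) = {188, 416, 641, 624}, |N(658)| = 4.
Vertex 355 has 4 neighbors: 237, 315, 913, 693.
N(624) = {658, 263, 621, 145}, |N(624)| = 4.
deg(850) = 4; N(850) = {416, 863, 713, 693}.
G on 35 vertices is 4-regular; Kneser-type, 3-subsets of [7].
A has 4 distinct eigenvalues ≈ [4.0, 2.0, -1.0, -3.0].
Lovász: ϑ = −35(-3)/(4+-1*(-3)) = 15.
ϑ(G) ≈ 15.0000000.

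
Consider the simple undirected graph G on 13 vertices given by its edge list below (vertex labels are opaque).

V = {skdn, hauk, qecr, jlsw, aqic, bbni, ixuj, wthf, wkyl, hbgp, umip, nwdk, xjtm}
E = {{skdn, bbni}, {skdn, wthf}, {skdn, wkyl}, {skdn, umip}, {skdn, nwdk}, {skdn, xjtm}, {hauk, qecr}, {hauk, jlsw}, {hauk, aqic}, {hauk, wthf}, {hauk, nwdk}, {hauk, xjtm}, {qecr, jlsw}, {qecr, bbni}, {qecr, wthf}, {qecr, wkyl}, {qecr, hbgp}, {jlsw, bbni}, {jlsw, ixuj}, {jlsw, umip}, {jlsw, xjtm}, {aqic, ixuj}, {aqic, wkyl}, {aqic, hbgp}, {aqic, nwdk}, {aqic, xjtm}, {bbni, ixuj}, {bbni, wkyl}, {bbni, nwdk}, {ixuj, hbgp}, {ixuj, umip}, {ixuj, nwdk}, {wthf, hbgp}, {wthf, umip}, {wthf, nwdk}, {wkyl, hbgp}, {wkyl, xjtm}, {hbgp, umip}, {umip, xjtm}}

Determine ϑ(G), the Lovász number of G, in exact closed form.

sqrt(13)

Vertex aqic has 6 neighbors: hauk, ixuj, wkyl, hbgp, nwdk, xjtm.
N(bbni) = {skdn, qecr, jlsw, ixuj, wkyl, nwdk}, |N(bbni)| = 6.
N(wkyl) = {skdn, qecr, aqic, bbni, hbgp, xjtm}, |N(wkyl)| = 6.
deg(hbgp) = 6; N(hbgp) = {qecr, aqic, ixuj, wthf, wkyl, umip}.
Every vertex has degree 6 (N=13); strongly regular (13,6,2,3).
A has 3 distinct eigenvalues ≈ [6.0, 1.3028, -2.3028].
With N=13: ϑ(G) = 13·(-(-sqrt(13)/2 - 1/2))/(6−(-sqrt(13)/2 - 1/2)) = sqrt(13).
ϑ(G) ≈ 3.605551275.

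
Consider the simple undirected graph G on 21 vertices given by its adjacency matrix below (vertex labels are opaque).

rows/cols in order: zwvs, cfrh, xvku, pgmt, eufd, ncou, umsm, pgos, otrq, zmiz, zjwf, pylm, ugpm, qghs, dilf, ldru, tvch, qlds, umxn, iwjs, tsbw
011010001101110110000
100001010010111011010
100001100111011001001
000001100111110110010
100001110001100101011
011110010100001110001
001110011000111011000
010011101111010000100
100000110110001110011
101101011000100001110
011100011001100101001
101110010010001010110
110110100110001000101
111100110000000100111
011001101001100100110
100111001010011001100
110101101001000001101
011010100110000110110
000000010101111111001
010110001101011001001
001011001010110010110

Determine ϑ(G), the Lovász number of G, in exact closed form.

Vertex umxn has 10 neighbors: pgos, zmiz, pylm, ugpm, qghs, dilf, ldru, tvch, qlds, tsbw.
N(qghs) = {zwvs, cfrh, xvku, pgmt, umsm, pgos, ldru, umxn, iwjs, tsbw}, |N(qghs)| = 10.
deg(iwjs) = 10; N(iwjs) = {cfrh, pgmt, eufd, otrq, zmiz, pylm, qghs, dilf, qlds, tsbw}.
N(tsbw) = {xvku, eufd, ncou, otrq, zjwf, ugpm, qghs, tvch, umxn, iwjs}, |N(tsbw)| = 10.
G on 21 vertices is 10-regular; Kneser K(7,2) on C(7,2)=21 vertices.
A has 3 distinct eigenvalues ≈ [10.0, 1.0, -4.0].
With N=21: ϑ(G) = 21·(-1*(-4))/(10−(-4)) = 6.
= 6.0000… (decimal).

6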